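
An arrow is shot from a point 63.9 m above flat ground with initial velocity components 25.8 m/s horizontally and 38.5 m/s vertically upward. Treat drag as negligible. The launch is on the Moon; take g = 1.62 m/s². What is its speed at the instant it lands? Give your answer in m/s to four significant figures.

48.53 m/s

Vertical motion (up positive, ground at y = 0): 0.8100 t² − (38.50) t − 63.9 = 0, so t = (38.50 + √(38.50² + 2·1.62·63.9)) / 1.62 = (38.50 + 41.10) / 1.62 = 49.14 s.
Vertical velocity at impact: v_y = v_y0 − g t = 38.50 − 1.62 × 49.14 = −41.10 m/s.
Speed: |v| = √(vₓ² + v_y²) = √(25.80² + 41.10²) = 48.53 m/s.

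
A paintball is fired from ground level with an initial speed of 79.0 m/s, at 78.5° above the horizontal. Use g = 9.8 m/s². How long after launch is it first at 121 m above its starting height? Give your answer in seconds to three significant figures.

1.76 s

vₓ = 79.00 cos 78.5° = 15.75 m/s; v_y0 = 79.00 sin 78.5° = 77.41 m/s.
Require v_y0 t − ½ g t² = 121, i.e. 4.900 t² − 77.41 t + 121 = 0.
t = [77.41 ± √(77.41² − 2·9.80·121)] / 9.80 = (77.41 ± 60.18) / 9.80, so t = 1.759 s or t = 14.04 s.
The first (ascending) time is 1.759 s.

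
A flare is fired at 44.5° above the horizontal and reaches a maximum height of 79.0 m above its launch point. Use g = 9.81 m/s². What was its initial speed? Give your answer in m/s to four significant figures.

At the peak v_y = 0, so v_y0 = √(2gH) = √(2 × 9.81 × 79.0) = 39.37 m/s.
v_y0 = v₀ sin θ ⇒ v₀ = 39.37 / sin 44.5° = 56.17 m/s.

56.17 m/s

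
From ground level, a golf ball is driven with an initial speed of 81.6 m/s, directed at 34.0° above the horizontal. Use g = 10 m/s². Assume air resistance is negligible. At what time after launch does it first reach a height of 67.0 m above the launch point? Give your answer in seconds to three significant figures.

1.84 s

Resolve: vₓ = 81.60 cos 34.0° = 67.65 m/s and v_y0 = 81.60 sin 34.0° = 45.63 m/s.
Height y(t) = 45.63 t − 5.000 t² = 67.0 gives 5.000 t² − 45.63 t + 67.0 = 0.
t = [45.63 ± √(45.63² − 2·10.0·67.0)] / 10.0 = (45.63 ± 27.24) / 10.0, so t = 1.839 s or t = 7.287 s.
The first (ascending) time is 1.839 s.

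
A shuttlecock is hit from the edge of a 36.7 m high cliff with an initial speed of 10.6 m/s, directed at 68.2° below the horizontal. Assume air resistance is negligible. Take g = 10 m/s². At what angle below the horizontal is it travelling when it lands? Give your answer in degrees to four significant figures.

Resolve: vₓ = 10.60 cos 68.2° = 3.936 m/s and v_y0 = −9.842 m/s (downward).
With up positive and y = 0 at the ground: y(t) = 36.7 + (−9.842) t − 5.000 t². Setting y = 0 and taking the positive root: t = [−9.842 + √(9.842² + 2·10.0·36.7)] / 10.0 = (−9.842 + 28.82) / 10.0 = 1.898 s.
At impact: v_y = v_y0 − g t = −28.82 m/s; vₓ = 3.936 m/s.
Angle below horizontal: arctan(|v_y|/vₓ) = arctan(28.82/3.936) = 82.22°.

82.22°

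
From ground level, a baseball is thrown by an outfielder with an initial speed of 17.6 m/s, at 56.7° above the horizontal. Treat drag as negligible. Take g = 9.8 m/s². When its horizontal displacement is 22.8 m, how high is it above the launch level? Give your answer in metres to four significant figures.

7.429 m

Horizontal component vₓ = 17.60 cos 56.7° = 9.663 m/s; vertical v_y0 = 17.60 sin 56.7° = 14.71 m/s.
Time to reach x = 22.8 m: t = x/vₓ = 22.8/9.663 = 2.360 s.
Height: y = v_y0 t − ½ g t² = 14.71 × 2.360 − 4.900 × 2.360² = 34.71 − 27.28 = 7.429 m.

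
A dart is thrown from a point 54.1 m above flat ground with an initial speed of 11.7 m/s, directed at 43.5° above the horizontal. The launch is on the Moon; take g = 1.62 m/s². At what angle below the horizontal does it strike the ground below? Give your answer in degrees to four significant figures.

Horizontal component vₓ = 11.70 cos 43.5° = 8.487 m/s; vertical v_y0 = 11.70 sin 43.5° = 8.054 m/s.
Vertical motion (up positive, ground at y = 0): 0.8100 t² − (8.054) t − 54.1 = 0, so t = (8.054 + √(8.054² + 2·1.62·54.1)) / 1.62 = (8.054 + 15.50) / 1.62 = 14.54 s.
At impact: v_y = v_y0 − g t = −15.50 m/s; vₓ = 8.487 m/s.
Angle below horizontal: arctan(|v_y|/vₓ) = arctan(15.50/8.487) = 61.29°.

61.29°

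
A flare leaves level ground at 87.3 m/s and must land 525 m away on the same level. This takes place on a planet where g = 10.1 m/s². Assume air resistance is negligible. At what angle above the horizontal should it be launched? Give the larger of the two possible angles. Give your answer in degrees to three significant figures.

From R = (v₀²/g) sin 2θ: sin 2θ = 10.1 × 525 / 7621.3 = 0.6957.
2θ = 44.09° or 180° − 44.09° = 135.9°, so θ = 22.04° or 67.96°.
The larger angle is 67.96°.

68.0°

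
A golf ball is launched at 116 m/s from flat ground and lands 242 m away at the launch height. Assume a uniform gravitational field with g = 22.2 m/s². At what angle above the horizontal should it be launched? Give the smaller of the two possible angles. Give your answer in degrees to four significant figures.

11.77°

From R = (v₀²/g) sin 2θ: sin 2θ = 22.2 × 242 / 13456 = 0.3993.
2θ = 23.53° or 180° − 23.53° = 156.5°, so θ = 11.77° or 78.23°.
The smaller angle is 11.77°.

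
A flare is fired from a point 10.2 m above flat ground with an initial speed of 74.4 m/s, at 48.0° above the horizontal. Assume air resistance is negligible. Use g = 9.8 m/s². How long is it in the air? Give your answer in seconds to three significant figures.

vₓ = 74.40 cos 48.0° = 49.78 m/s; v_y0 = 74.40 sin 48.0° = 55.29 m/s.
With up positive and y = 0 at the ground: y(t) = 10.2 + (55.29) t − 4.900 t². Setting y = 0 and taking the positive root: t = [55.29 + √(55.29² + 2·9.80·10.2)] / 9.80 = (55.29 + 57.07) / 9.80 = 11.47 s.

11.5 s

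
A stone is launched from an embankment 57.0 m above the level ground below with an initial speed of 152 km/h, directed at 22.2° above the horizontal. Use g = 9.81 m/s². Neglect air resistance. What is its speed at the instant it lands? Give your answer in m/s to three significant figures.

Convert: 152 km/h = 152/3.6 = 42.22 m/s.
Resolve: vₓ = 42.22 cos 22.2° = 39.09 m/s and v_y0 = 42.22 sin 22.2° = 15.95 m/s.
Vertical motion (up positive, ground at y = 0): 4.905 t² − (15.95) t − 57.0 = 0, so t = (15.95 + √(15.95² + 2·9.81·57.0)) / 9.81 = (15.95 + 37.05) / 9.81 = 5.403 s.
Vertical velocity at impact: v_y = v_y0 − g t = 15.95 − 9.81 × 5.403 = −37.05 m/s.
Speed: |v| = √(vₓ² + v_y²) = √(39.09² + 37.05²) = 53.86 m/s.

53.9 m/s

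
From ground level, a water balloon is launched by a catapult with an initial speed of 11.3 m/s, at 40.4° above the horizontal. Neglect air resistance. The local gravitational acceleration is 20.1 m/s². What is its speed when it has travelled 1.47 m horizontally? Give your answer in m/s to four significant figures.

Resolve: vₓ = 11.30 cos 40.4° = 8.605 m/s and v_y0 = 11.30 sin 40.4° = 7.324 m/s.
Time to reach x = 1.47 m: t = x/vₓ = 1.47/8.605 = 0.1708 s.
Vertical velocity there: v_y = v_y0 − g t = 7.324 − 20.1 × 0.1708 = 3.890 m/s.
Speed: √(vₓ² + v_y²) = √(8.605² + 3.890²) = 9.444 m/s.

9.444 m/s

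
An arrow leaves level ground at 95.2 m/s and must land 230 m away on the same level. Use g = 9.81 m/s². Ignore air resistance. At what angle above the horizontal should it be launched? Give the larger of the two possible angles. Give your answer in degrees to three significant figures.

From R = (v₀²/g) sin 2θ: sin 2θ = 9.81 × 230 / 9063.0 = 0.2490.
2θ = 14.42° or 180° − 14.42° = 165.6°, so θ = 7.208° or 82.79°.
The larger angle is 82.79°.

82.8°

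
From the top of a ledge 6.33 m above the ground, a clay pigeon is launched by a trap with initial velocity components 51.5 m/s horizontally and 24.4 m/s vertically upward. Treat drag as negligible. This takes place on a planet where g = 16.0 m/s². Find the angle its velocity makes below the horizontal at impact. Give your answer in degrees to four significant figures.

Vertical motion (up positive, ground at y = 0): 8.000 t² − (24.40) t − 6.33 = 0, so t = (24.40 + √(24.40² + 2·16.0·6.33)) / 16.0 = (24.40 + 28.25) / 16.0 = 3.290 s.
At impact: v_y = v_y0 − g t = −28.25 m/s; vₓ = 51.50 m/s.
Angle below horizontal: arctan(|v_y|/vₓ) = arctan(28.25/51.50) = 28.74°.

28.74°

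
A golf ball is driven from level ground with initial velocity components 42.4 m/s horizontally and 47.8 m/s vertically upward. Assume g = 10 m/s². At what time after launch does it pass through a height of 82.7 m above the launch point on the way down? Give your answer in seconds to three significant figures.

Set y = v_y0 t − ½ g t² = 82.7: 5.000 t² − 47.80 t + 82.7 = 0.
t = [47.80 ± √(47.80² − 2·10.0·82.7)] / 10.0 = (47.80 ± 25.12) / 10.0, so t = 2.268 s or t = 7.292 s.
The descending-branch root is 7.292 s.

7.29 s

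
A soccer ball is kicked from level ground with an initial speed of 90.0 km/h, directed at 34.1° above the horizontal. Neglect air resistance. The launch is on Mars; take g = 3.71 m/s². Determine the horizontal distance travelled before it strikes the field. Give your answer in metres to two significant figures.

160 m

Convert: 90.0 km/h = 90.0/3.6 = 25.00 m/s.
Components: vₓ = 25.00 cos 34.1° = 20.70 m/s, v_y0 = 25.00 sin 34.1° = 14.02 m/s.
Time aloft: T = 2 v_y0 / g = 2 × 14.02 / 3.71 = 7.556 s.
Range: R = vₓ T = 20.70 × 7.556 = 156.4 m.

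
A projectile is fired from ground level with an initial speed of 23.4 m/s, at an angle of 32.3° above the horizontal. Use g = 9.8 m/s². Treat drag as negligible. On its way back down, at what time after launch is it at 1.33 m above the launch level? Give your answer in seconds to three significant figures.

2.44 s

vₓ = 23.40 cos 32.3° = 19.78 m/s; v_y0 = 23.40 sin 32.3° = 12.50 m/s.
Height y(t) = 12.50 t − 4.900 t² = 1.33 gives 4.900 t² − 12.50 t + 1.33 = 0.
Quadratic formula: t = (12.50 ± √130.28) / 9.80 = (12.50 ± 11.41) / 9.80 → t = 0.1112 s or 2.441 s.
The descending-branch root is 2.441 s.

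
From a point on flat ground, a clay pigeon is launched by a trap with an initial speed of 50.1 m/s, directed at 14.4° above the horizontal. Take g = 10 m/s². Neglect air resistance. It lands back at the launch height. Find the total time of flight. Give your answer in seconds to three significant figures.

2.49 s

Horizontal component vₓ = 50.10 cos 14.4° = 48.53 m/s; vertical v_y0 = 50.10 sin 14.4° = 12.46 m/s.
Landing at launch height ⇒ T = 2 v_y0 / g = 2 × 12.46 / 10.0 = 2.492 s.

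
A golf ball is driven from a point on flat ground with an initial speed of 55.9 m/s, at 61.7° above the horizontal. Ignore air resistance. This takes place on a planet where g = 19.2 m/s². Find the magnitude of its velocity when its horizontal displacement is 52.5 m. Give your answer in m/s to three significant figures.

28.8 m/s

Components: vₓ = 55.90 cos 61.7° = 26.50 m/s, v_y0 = 55.90 sin 61.7° = 49.22 m/s.
At x = 52.5 m, t = x/vₓ = 52.5/26.50 = 1.981 s.
Vertical velocity there: v_y = v_y0 − g t = 49.22 − 19.2 × 1.981 = 11.18 m/s.
Speed: √(vₓ² + v_y²) = √(26.50² + 11.18²) = 28.76 m/s.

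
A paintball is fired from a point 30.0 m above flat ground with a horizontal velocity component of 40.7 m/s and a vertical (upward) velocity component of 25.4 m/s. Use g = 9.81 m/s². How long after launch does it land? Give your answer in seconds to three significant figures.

With up positive and y = 0 at the ground: y(t) = 30.0 + (25.40) t − 4.905 t². Setting y = 0 and taking the positive root: t = [25.40 + √(25.40² + 2·9.81·30.0)] / 9.81 = (25.40 + 35.12) / 9.81 = 6.170 s.

6.17 s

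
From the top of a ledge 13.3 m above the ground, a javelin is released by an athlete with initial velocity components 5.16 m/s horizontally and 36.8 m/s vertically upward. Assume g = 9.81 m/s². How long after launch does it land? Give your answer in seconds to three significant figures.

7.85 s

Vertical motion (up positive, ground at y = 0): 4.905 t² − (36.80) t − 13.3 = 0, so t = (36.80 + √(36.80² + 2·9.81·13.3)) / 9.81 = (36.80 + 40.19) / 9.81 = 7.848 s.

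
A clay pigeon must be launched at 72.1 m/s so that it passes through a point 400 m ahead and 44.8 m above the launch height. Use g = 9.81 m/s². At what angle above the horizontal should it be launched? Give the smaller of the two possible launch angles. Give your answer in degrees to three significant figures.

32.9°

Trajectory: y = x tanθ − g x² (1 + tan²θ)/(2v₀²). With x = 400, y = 44.8, v₀ = 72.1, g = 9.81:
151.0 tan²θ − 400 tanθ + (195.8) = 0.
tanθ = [400 ± √(400² − 4 × 151.0 × (195.8))] / (2 × 151.0) = (400 ± 204.4) / 301.9, giving tanθ = 0.6478 or 2.002.
θ = 32.94° or 63.45°; the smaller is 32.94°.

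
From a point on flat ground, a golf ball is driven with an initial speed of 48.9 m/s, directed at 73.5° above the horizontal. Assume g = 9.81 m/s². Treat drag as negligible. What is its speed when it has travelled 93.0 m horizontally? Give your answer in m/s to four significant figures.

23.38 m/s

Horizontal component vₓ = 48.90 cos 73.5° = 13.89 m/s; vertical v_y0 = 48.90 sin 73.5° = 46.89 m/s.
At x = 93.0 m, t = x/vₓ = 93.0/13.89 = 6.696 s.
Vertical velocity there: v_y = v_y0 − g t = 46.89 − 9.81 × 6.696 = −18.80 m/s.
Speed: √(vₓ² + v_y²) = √(13.89² + 18.80²) = 23.38 m/s.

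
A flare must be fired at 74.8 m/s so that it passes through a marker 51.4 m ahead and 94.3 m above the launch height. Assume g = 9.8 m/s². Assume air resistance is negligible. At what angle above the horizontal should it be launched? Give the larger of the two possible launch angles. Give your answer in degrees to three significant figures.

Trajectory: y = x tanθ − g x² (1 + tan²θ)/(2v₀²). With x = 51.4, y = 94.3, v₀ = 74.8, g = 9.80:
2.314 tan²θ − 51.4 tanθ + (96.61) = 0.
tanθ = [51.4 ± √(51.4² − 4 × 2.314 × (96.61))] / (2 × 2.314) = (51.4 ± 41.81) / 4.628, giving tanθ = 2.073 or 20.14.
θ = 64.25° or 87.16°; the larger is 87.16°.

87.2°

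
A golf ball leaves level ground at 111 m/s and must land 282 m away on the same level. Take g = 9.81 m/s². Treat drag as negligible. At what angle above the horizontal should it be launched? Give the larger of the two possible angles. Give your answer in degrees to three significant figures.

R = v₀² sin 2θ / g gives sin 2θ = gR/v₀² = 9.81·282/111² = 0.2245.
2θ = 12.98° or 180° − 12.98° = 167.0°, so θ = 6.488° or 83.51°.
The larger angle is 83.51°.

83.5°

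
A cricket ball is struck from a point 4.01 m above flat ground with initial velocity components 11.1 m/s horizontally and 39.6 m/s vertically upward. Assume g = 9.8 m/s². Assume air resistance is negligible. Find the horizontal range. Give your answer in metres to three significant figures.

Vertical motion (up positive, ground at y = 0): 4.900 t² − (39.60) t − 4.01 = 0, so t = (39.60 + √(39.60² + 2·9.80·4.01)) / 9.80 = (39.60 + 40.58) / 9.80 = 8.182 s.
Horizontal distance: R = vₓ t = 11.10 × 8.182 = 90.82 m.

90.8 m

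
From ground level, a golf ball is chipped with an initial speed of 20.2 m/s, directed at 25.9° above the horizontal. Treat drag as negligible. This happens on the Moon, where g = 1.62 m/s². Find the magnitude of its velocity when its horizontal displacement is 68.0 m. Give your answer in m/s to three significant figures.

18.4 m/s

Resolve: vₓ = 20.20 cos 25.9° = 18.17 m/s and v_y0 = 20.20 sin 25.9° = 8.823 m/s.
Time to reach x = 68.0 m: t = x/vₓ = 68.0/18.17 = 3.742 s.
Vertical velocity there: v_y = v_y0 − g t = 8.823 − 1.62 × 3.742 = 2.761 m/s.
Speed: √(vₓ² + v_y²) = √(18.17² + 2.761²) = 18.38 m/s.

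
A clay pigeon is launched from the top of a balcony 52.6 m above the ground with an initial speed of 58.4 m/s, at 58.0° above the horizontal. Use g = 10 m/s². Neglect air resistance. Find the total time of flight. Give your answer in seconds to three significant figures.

vₓ = 58.40 cos 58.0° = 30.95 m/s; v_y0 = 58.40 sin 58.0° = 49.53 m/s.
Vertical motion (up positive, ground at y = 0): 5.000 t² − (49.53) t − 52.6 = 0, so t = (49.53 + √(49.53² + 2·10.0·52.6)) / 10.0 = (49.53 + 59.20) / 10.0 = 10.87 s.

10.9 s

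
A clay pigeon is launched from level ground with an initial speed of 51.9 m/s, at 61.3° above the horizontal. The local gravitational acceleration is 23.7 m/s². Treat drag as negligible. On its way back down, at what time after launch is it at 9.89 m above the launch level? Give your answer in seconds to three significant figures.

Components: vₓ = 51.90 cos 61.3° = 24.92 m/s, v_y0 = 51.90 sin 61.3° = 45.52 m/s.
Require v_y0 t − ½ g t² = 9.89, i.e. 11.85 t² − 45.52 t + 9.89 = 0.
Quadratic formula: t = (45.52 ± √1603.6) / 23.7 = (45.52 ± 40.05) / 23.7 → t = 0.2312 s or 3.611 s.
The descending-branch root is 3.611 s.

3.61 s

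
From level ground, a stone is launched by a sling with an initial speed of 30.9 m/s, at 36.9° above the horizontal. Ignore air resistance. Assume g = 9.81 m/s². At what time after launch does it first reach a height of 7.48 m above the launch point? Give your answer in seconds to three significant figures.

Components: vₓ = 30.90 cos 36.9° = 24.71 m/s, v_y0 = 30.90 sin 36.9° = 18.55 m/s.
Require v_y0 t − ½ g t² = 7.48, i.e. 4.905 t² − 18.55 t + 7.48 = 0.
Quadratic formula: t = (18.55 ± √197.46) / 9.81 = (18.55 ± 14.05) / 9.81 → t = 0.4588 s or 3.324 s.
The first (ascending) time is 0.4588 s.

0.459 s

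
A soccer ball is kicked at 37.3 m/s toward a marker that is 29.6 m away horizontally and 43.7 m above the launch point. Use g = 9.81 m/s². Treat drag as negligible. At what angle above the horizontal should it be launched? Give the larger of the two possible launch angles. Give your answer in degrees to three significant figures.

Trajectory: y = x tanθ − g x² (1 + tan²θ)/(2v₀²). With x = 29.6, y = 43.7, v₀ = 37.3, g = 9.81:
3.089 tan²θ − 29.6 tanθ + (46.79) = 0.
tanθ = [29.6 ± √(29.6² − 4 × 3.089 × (46.79))] / (2 × 3.089) = (29.6 ± 17.26) / 6.178, giving tanθ = 1.997 or 7.586.
θ = 63.40° or 82.49°; the larger is 82.49°.

82.5°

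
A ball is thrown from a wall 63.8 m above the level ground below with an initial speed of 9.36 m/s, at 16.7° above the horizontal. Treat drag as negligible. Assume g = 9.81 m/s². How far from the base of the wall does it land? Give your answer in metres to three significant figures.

Resolve: vₓ = 9.360 cos 16.7° = 8.965 m/s and v_y0 = 9.360 sin 16.7° = 2.690 m/s.
The projectile lands when y = 63.8 + (2.690) t − ½·9.81·t² = 0. Positive root: t = (2.690 + √(2.690² + 2·9.81·63.8)) / 9.81 = (2.690 + 35.48) / 9.81 = 3.891 s.
Horizontal distance: R = vₓ t = 8.965 × 3.891 = 34.88 m.

34.9 m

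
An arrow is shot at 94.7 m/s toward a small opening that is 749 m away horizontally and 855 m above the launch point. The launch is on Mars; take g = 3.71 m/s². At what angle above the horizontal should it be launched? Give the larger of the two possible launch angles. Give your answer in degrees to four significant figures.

Trajectory: y = x tanθ − g x² (1 + tan²θ)/(2v₀²). With x = 749, y = 855, v₀ = 94.7, g = 3.71:
116.0 tan²θ − 749 tanθ + (971.0) = 0.
tanθ = [749 ± √(749² − 4 × 116.0 × (971.0))] / (2 × 116.0) = (749 ± 332.1) / 232.1, giving tanθ = 1.796 or 4.658.
θ = 60.90° or 77.88°; the larger is 77.88°.

77.88°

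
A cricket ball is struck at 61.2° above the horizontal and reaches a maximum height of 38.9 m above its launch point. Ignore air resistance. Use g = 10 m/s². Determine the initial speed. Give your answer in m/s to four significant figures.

31.83 m/s

At the peak v_y = 0, so v_y0 = √(2gH) = √(2 × 10.0 × 38.9) = 27.89 m/s.
v_y0 = v₀ sin θ ⇒ v₀ = 27.89 / sin 61.2° = 31.83 m/s.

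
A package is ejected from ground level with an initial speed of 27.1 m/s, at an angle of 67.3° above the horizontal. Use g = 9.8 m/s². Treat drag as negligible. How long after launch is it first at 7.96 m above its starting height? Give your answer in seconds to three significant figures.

0.341 s

vₓ = 27.10 cos 67.3° = 10.46 m/s; v_y0 = 27.10 sin 67.3° = 25.00 m/s.
Height y(t) = 25.00 t − 4.900 t² = 7.96 gives 4.900 t² − 25.00 t + 7.96 = 0.
t = [25.00 ± √(25.00² − 2·9.80·7.96)] / 9.80 = (25.00 ± 21.66) / 9.80, so t = 0.3412 s or t = 4.761 s.
The first (ascending) time is 0.3412 s.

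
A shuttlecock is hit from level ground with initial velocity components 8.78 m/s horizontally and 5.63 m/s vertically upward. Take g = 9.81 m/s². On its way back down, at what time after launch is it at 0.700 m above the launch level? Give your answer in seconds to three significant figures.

1.01 s

Set y = v_y0 t − ½ g t² = 0.700: 4.905 t² − 5.630 t + 0.700 = 0.
Quadratic formula: t = (5.630 ± √17.963) / 9.81 = (5.630 ± 4.238) / 9.81 → t = 0.1419 s or 1.006 s.
The descending-branch root is 1.006 s.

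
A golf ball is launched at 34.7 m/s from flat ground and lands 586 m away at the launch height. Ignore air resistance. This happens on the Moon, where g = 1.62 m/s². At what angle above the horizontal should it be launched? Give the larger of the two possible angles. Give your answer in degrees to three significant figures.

R = v₀² sin 2θ / g gives sin 2θ = gR/v₀² = 1.62·586/34.7² = 0.7884.
2θ = 52.04° or 180° − 52.04° = 128.0°, so θ = 26.02° or 63.98°.
The larger angle is 63.98°.

64.0°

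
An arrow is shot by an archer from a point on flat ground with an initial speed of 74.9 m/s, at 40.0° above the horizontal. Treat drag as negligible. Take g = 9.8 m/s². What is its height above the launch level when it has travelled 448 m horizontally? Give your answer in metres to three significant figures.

Resolve: vₓ = 74.90 cos 40.0° = 57.38 m/s and v_y0 = 74.90 sin 40.0° = 48.14 m/s.
Time to reach x = 448 m: t = x/vₓ = 448/57.38 = 7.808 s.
Height: y = v_y0 t − ½ g t² = 48.14 × 7.808 − 4.900 × 7.808² = 375.9 − 298.7 = 77.19 m.

77.2 m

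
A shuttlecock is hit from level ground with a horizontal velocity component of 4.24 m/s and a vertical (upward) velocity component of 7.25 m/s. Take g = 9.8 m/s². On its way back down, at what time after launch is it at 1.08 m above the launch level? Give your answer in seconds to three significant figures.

1.31 s

Require v_y0 t − ½ g t² = 1.08, i.e. 4.900 t² − 7.250 t + 1.08 = 0.
t = [7.250 ± √(7.250² − 2·9.80·1.08)] / 9.80 = (7.250 ± 5.603) / 9.80, so t = 0.1681 s or t = 1.312 s.
The descending-branch root is 1.312 s.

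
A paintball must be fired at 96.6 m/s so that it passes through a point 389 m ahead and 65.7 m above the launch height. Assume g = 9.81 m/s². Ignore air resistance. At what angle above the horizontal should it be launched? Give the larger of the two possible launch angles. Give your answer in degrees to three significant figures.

77.4°

Trajectory: y = x tanθ − g x² (1 + tan²θ)/(2v₀²). With x = 389, y = 65.7, v₀ = 96.6, g = 9.81:
79.54 tan²θ − 389 tanθ + (145.2) = 0.
tanθ = [389 ± √(389² − 4 × 79.54 × (145.2))] / (2 × 79.54) = (389 ± 324.2) / 159.1, giving tanθ = 0.4073 or 4.483.
θ = 22.16° or 77.43°; the larger is 77.43°.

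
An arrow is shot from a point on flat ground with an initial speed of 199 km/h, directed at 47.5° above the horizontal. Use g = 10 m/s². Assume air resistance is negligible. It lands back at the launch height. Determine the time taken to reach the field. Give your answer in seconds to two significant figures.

8.2 s

Convert: 199 km/h = 199/3.6 = 55.28 m/s.
vₓ = 55.28 cos 47.5° = 37.35 m/s; v_y0 = 55.28 sin 47.5° = 40.76 m/s.
It returns to y = 0 when t = 2 v_y0 / g = 2(40.76)/10.0 = 8.151 s.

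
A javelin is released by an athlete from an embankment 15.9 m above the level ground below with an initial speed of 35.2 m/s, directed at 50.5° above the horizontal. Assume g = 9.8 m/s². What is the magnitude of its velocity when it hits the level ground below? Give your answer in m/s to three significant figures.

39.4 m/s

Horizontal component vₓ = 35.20 cos 50.5° = 22.39 m/s; vertical v_y0 = 35.20 sin 50.5° = 27.16 m/s.
With up positive and y = 0 at the ground: y(t) = 15.9 + (27.16) t − 4.900 t². Setting y = 0 and taking the positive root: t = [27.16 + √(27.16² + 2·9.80·15.9)] / 9.80 = (27.16 + 32.39) / 9.80 = 6.077 s.
Vertical velocity at impact: v_y = v_y0 − g t = 27.16 − 9.80 × 6.077 = −32.39 m/s.
Speed: |v| = √(vₓ² + v_y²) = √(22.39² + 32.39²) = 39.38 m/s.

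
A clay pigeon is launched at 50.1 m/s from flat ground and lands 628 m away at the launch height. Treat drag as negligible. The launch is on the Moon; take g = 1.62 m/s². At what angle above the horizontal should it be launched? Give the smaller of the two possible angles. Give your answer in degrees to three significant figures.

Level-ground range R = v₀² sin(2θ)/g ⇒ sin(2θ) = gR/v₀² = 1.62 × 628 / 50.1² = 0.4053.
2θ = 23.91° or 180° − 23.91° = 156.1°, so θ = 11.96° or 78.04°.
The smaller angle is 11.96°.

12.0°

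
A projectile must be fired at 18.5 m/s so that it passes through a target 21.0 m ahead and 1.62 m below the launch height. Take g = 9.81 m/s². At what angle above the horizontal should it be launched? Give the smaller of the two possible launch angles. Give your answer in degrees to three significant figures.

13.6°

Trajectory: y = x tanθ − g x² (1 + tan²θ)/(2v₀²). With x = 21.0, y = −1.62, v₀ = 18.5, g = 9.81:
6.320 tan²θ − 21.0 tanθ + (4.700) = 0.
tanθ = [21.0 ± √(21.0² − 4 × 6.320 × (4.700))] / (2 × 6.320) = (21.0 ± 17.95) / 12.64, giving tanθ = 0.2414 or 3.081.
θ = 13.57° or 72.02°; the smaller is 13.57°.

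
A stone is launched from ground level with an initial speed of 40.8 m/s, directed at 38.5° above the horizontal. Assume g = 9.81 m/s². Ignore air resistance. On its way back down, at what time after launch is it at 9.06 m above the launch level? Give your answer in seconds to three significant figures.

4.79 s

Resolve: vₓ = 40.80 cos 38.5° = 31.93 m/s and v_y0 = 40.80 sin 38.5° = 25.40 m/s.
Set y = v_y0 t − ½ g t² = 9.06: 4.905 t² − 25.40 t + 9.06 = 0.
t = [25.40 ± √(25.40² − 2·9.81·9.06)] / 9.81 = (25.40 ± 21.62) / 9.81, so t = 0.3854 s or t = 4.793 s.
The descending-branch root is 4.793 s.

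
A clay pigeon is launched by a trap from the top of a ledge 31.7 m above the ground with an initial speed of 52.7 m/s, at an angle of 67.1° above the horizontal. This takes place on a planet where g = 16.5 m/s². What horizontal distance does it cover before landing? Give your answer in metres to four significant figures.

132.8 m

Horizontal component vₓ = 52.70 cos 67.1° = 20.51 m/s; vertical v_y0 = 52.70 sin 67.1° = 48.55 m/s.
Vertical motion (up positive, ground at y = 0): 8.250 t² − (48.55) t − 31.7 = 0, so t = (48.55 + √(48.55² + 2·16.5·31.7)) / 16.5 = (48.55 + 58.33) / 16.5 = 6.478 s.
Horizontal distance: R = vₓ t = 20.51 × 6.478 = 132.8 m.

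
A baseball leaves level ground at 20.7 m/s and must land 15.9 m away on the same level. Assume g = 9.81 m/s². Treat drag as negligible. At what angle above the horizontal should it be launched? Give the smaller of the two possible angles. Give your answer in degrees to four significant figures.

From R = (v₀²/g) sin 2θ: sin 2θ = 9.81 × 15.9 / 428.49 = 0.3640.
2θ = 21.35° or 180° − 21.35° = 158.7°, so θ = 10.67° or 79.33°.
The smaller angle is 10.67°.

10.67°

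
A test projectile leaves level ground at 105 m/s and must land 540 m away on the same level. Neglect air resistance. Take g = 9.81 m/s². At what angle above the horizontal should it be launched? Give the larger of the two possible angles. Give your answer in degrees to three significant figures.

75.6°

Level-ground range R = v₀² sin(2θ)/g ⇒ sin(2θ) = gR/v₀² = 9.81 × 540 / 105² = 0.4805.
2θ = 28.72° or 180° − 28.72° = 151.3°, so θ = 14.36° or 75.64°.
The larger angle is 75.64°.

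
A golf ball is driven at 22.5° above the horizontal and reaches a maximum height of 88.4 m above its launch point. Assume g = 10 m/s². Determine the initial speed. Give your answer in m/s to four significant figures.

At the peak v_y = 0, so v_y0 = √(2gH) = √(2 × 10.0 × 88.4) = 42.05 m/s.
v_y0 = v₀ sin θ ⇒ v₀ = 42.05 / sin 22.5° = 109.9 m/s.

109.9 m/s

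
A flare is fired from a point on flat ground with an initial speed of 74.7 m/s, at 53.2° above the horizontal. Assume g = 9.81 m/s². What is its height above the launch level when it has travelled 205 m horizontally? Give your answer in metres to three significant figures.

vₓ = 74.70 cos 53.2° = 44.75 m/s; v_y0 = 74.70 sin 53.2° = 59.81 m/s.
Time to reach x = 205 m: t = x/vₓ = 205/44.75 = 4.581 s.
Height: y = v_y0 t − ½ g t² = 59.81 × 4.581 − 4.905 × 4.581² = 274.0 − 102.9 = 171.1 m.

171 m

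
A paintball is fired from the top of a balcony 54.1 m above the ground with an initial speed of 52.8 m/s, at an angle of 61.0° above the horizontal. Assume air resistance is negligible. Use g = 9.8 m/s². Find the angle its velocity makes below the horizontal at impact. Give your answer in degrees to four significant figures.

65.63°

Components: vₓ = 52.80 cos 61.0° = 25.60 m/s, v_y0 = 52.80 sin 61.0° = 46.18 m/s.
With up positive and y = 0 at the ground: y(t) = 54.1 + (46.18) t − 4.900 t². Setting y = 0 and taking the positive root: t = [46.18 + √(46.18² + 2·9.80·54.1)] / 9.80 = (46.18 + 56.51) / 9.80 = 10.48 s.
At impact: v_y = v_y0 − g t = −56.51 m/s; vₓ = 25.60 m/s.
Angle below horizontal: arctan(|v_y|/vₓ) = arctan(56.51/25.60) = 65.63°.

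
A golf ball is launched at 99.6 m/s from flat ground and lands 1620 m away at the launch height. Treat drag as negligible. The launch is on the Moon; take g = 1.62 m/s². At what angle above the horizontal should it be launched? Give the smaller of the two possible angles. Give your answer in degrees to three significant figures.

R = v₀² sin 2θ / g gives sin 2θ = gR/v₀² = 1.62·1620/99.6² = 0.2646.
2θ = 15.34° or 180° − 15.34° = 164.7°, so θ = 7.670° or 82.33°.
The smaller angle is 7.670°.

7.67°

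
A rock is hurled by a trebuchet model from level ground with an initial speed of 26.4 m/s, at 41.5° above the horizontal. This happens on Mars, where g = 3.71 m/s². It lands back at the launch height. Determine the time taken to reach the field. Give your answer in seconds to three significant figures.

9.43 s

Resolve: vₓ = 26.40 cos 41.5° = 19.77 m/s and v_y0 = 26.40 sin 41.5° = 17.49 m/s.
Time of flight on level ground: T = 2 v_y0 / g = 2 × 17.49 / 3.71 = 9.430 s.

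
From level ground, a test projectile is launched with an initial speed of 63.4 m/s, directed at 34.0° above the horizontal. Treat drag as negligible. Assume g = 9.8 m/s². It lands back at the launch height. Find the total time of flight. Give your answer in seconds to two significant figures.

Resolve: vₓ = 63.40 cos 34.0° = 52.56 m/s and v_y0 = 63.40 sin 34.0° = 35.45 m/s.
Time of flight on level ground: T = 2 v_y0 / g = 2 × 35.45 / 9.80 = 7.235 s.

7.2 s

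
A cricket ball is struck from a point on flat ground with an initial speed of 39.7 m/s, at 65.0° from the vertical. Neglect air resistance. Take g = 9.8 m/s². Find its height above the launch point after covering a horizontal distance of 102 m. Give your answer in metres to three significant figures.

vₓ = 39.70 sin 65.0° = 35.98 m/s; v_y0 = 39.70 cos 65.0° = 16.78 m/s.
x = vₓ t ⇒ t = 102/35.98 = 2.835 s.
Height: y = v_y0 t − ½ g t² = 16.78 × 2.835 − 4.900 × 2.835² = 47.56 − 39.38 = 8.184 m.

8.18 m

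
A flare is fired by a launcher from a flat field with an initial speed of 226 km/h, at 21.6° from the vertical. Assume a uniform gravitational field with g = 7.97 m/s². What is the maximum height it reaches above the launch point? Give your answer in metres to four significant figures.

213.7 m

Convert: 226 km/h = 226/3.6 = 62.78 m/s.
Resolve: vₓ = 62.78 sin 21.6° = 23.11 m/s and v_y0 = 62.78 cos 21.6° = 58.37 m/s.
Maximum height: H = v_y0² / (2g) = 58.37² / (2 × 7.97) = 213.7 m.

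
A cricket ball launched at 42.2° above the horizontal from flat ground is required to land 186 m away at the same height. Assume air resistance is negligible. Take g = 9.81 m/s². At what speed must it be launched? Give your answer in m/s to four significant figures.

On level ground R = v₀² sin 2θ / g ⇒ v₀ = √(gR / sin 2θ).
v₀ = √(9.81 × 186 / sin 84.40°) = √(1825 / 0.9952) = √1833.4 = 42.82 m/s.

42.82 m/s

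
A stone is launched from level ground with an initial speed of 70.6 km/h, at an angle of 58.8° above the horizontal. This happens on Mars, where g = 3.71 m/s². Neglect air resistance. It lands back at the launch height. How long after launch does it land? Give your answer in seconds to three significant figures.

9.04 s

Convert: 70.6 km/h = 70.6/3.6 = 19.61 m/s.
Components: vₓ = 19.61 cos 58.8° = 10.16 m/s, v_y0 = 19.61 sin 58.8° = 16.77 m/s.
It returns to y = 0 when t = 2 v_y0 / g = 2(16.77)/3.71 = 9.043 s.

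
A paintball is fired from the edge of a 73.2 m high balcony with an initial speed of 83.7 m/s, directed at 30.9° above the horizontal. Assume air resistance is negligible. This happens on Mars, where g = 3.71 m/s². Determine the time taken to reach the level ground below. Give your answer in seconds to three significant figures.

Components: vₓ = 83.70 cos 30.9° = 71.82 m/s, v_y0 = 83.70 sin 30.9° = 42.98 m/s.
With up positive and y = 0 at the ground: y(t) = 73.2 + (42.98) t − 1.855 t². Setting y = 0 and taking the positive root: t = [42.98 + √(42.98² + 2·3.71·73.2)] / 3.71 = (42.98 + 48.89) / 3.71 = 24.77 s.

24.8 s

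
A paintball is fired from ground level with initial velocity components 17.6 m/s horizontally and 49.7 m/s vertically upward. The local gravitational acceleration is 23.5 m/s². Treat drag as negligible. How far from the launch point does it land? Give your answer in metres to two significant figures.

Flight time T = 2 v_y0 / g = 4.230 s.
Range: R = vₓ T = 17.60 × 4.230 = 74.44 m.

74 m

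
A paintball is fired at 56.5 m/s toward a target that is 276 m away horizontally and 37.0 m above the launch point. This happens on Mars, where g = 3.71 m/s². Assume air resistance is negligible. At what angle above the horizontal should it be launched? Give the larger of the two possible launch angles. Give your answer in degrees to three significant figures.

Trajectory: y = x tanθ − g x² (1 + tan²θ)/(2v₀²). With x = 276, y = 37.0, v₀ = 56.5, g = 3.71:
44.27 tan²θ − 276 tanθ + (81.27) = 0.
tanθ = [276 ± √(276² − 4 × 44.27 × (81.27))] / (2 × 44.27) = (276 ± 248.6) / 88.53, giving tanθ = 0.3098 or 5.925.
θ = 17.21° or 80.42°; the larger is 80.42°.

80.4°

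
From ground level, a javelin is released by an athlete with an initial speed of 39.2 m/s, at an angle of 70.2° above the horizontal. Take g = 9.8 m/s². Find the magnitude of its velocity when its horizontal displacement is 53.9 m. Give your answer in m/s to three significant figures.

Horizontal component vₓ = 39.20 cos 70.2° = 13.28 m/s; vertical v_y0 = 39.20 sin 70.2° = 36.88 m/s.
Time to reach x = 53.9 m: t = x/vₓ = 53.9/13.28 = 4.059 s.
Vertical velocity there: v_y = v_y0 − g t = 36.88 − 9.80 × 4.059 = −2.897 m/s.
Speed: √(vₓ² + v_y²) = √(13.28² + 2.897²) = 13.59 m/s.

13.6 m/s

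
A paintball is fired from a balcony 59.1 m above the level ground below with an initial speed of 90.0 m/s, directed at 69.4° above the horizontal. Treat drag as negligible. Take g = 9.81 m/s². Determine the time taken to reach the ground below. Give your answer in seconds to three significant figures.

17.9 s

Horizontal component vₓ = 90.00 cos 69.4° = 31.67 m/s; vertical v_y0 = 90.00 sin 69.4° = 84.25 m/s.
Vertical motion (up positive, ground at y = 0): 4.905 t² − (84.25) t − 59.1 = 0, so t = (84.25 + √(84.25² + 2·9.81·59.1)) / 9.81 = (84.25 + 90.87) / 9.81 = 17.85 s.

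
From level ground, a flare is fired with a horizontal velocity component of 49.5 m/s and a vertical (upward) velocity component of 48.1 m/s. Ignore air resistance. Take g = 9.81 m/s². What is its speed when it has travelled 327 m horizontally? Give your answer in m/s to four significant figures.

52.24 m/s

Time to reach x = 327 m: t = x/vₓ = 327/49.50 = 6.606 s.
Vertical velocity there: v_y = v_y0 − g t = 48.10 − 9.81 × 6.606 = −16.71 m/s.
Speed: √(vₓ² + v_y²) = √(49.50² + 16.71²) = 52.24 m/s.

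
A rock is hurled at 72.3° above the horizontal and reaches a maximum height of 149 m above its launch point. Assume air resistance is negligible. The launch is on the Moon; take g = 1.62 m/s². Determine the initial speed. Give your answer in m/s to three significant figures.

23.1 m/s

At the peak v_y = 0, so v_y0 = √(2gH) = √(2 × 1.62 × 149) = 21.97 m/s.
v_y0 = v₀ sin θ ⇒ v₀ = 21.97 / sin 72.3° = 23.06 m/s.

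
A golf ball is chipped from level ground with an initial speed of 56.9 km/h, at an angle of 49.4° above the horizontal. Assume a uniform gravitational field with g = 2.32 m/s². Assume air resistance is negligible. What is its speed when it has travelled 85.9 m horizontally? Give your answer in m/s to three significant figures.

Convert: 56.9 km/h = 56.9/3.6 = 15.81 m/s.
Resolve: vₓ = 15.81 cos 49.4° = 10.29 m/s and v_y0 = 15.81 sin 49.4° = 12.00 m/s.
Time to reach x = 85.9 m: t = x/vₓ = 85.9/10.29 = 8.351 s.
Vertical velocity there: v_y = v_y0 − g t = 12.00 − 2.32 × 8.351 = −7.374 m/s.
Speed: √(vₓ² + v_y²) = √(10.29² + 7.374²) = 12.66 m/s.

12.7 m/s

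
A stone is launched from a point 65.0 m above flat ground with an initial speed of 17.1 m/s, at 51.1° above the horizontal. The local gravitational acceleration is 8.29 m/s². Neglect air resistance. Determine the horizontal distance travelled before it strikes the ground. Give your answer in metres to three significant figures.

63.1 m

Resolve: vₓ = 17.10 cos 51.1° = 10.74 m/s and v_y0 = 17.10 sin 51.1° = 13.31 m/s.
Vertical motion (up positive, ground at y = 0): 4.145 t² − (13.31) t − 65.0 = 0, so t = (13.31 + √(13.31² + 2·8.29·65.0)) / 8.29 = (13.31 + 35.42) / 8.29 = 5.878 s.
Horizontal distance: R = vₓ t = 10.74 × 5.878 = 63.12 m.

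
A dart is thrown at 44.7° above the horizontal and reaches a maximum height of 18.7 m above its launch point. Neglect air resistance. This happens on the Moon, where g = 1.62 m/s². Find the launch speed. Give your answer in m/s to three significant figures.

11.1 m/s

At the peak v_y = 0, so v_y0 = √(2gH) = √(2 × 1.62 × 18.7) = 7.784 m/s.
v_y0 = v₀ sin θ ⇒ v₀ = 7.784 / sin 44.7° = 11.07 m/s.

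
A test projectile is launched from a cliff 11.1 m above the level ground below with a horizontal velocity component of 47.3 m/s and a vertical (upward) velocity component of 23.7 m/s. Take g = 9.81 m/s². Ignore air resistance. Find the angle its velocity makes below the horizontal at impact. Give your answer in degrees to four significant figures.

The projectile lands when y = 11.1 + (23.70) t − ½·9.81·t² = 0. Positive root: t = (23.70 + √(23.70² + 2·9.81·11.1)) / 9.81 = (23.70 + 27.92) / 9.81 = 5.262 s.
At impact: v_y = v_y0 − g t = −27.92 m/s; vₓ = 47.30 m/s.
Angle below horizontal: arctan(|v_y|/vₓ) = arctan(27.92/47.30) = 30.55°.

30.55°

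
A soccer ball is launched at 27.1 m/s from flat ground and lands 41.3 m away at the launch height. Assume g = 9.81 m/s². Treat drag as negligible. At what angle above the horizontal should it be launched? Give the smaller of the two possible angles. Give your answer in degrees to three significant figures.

From R = (v₀²/g) sin 2θ: sin 2θ = 9.81 × 41.3 / 734.41 = 0.5517.
2θ = 33.48° or 180° − 33.48° = 146.5°, so θ = 16.74° or 73.26°.
The smaller angle is 16.74°.

16.7°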